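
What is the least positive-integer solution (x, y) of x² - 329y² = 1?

We seek the smallest positive integers (x, y) with x² - 329y² = 1, i.e., x² = 329y² + 1.
Try successive y values:
y = 1: x² = 329·1² + 1 = 330, not a perfect square
y = 2: x² = 329·2² + 1 = 1317, not a perfect square
y = 3: x² = 329·3² + 1 = 2962, not a perfect square
... continuing the search (or via continued fractions) ...
y = 131016: x² = 329·131016² + 1 = 5647348252225, x = 2376415 ✓

Verify: 2376415² - 329·131016² = 5647348252225 - 5647348252224 = 1 ✓

x = 2376415, y = 131016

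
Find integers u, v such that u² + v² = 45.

We need to find integers u, v > 0 such that u² + v² = 45.
Trying u = 3: v² = 45 - 3² = 45 - 9 = 36
v = 6
Check: 3² + 6² = 9 + 36 = 45 ✓

45 = 3² + 6²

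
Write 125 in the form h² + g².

We need to find integers h, g > 0 such that h² + g² = 125.
Trying h = 2: g² = 125 - 2² = 125 - 4 = 121
g = 11
Check: 2² + 11² = 4 + 121 = 125 ✓

125 = 2² + 11²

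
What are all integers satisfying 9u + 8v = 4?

Step 1: Compute gcd(9, 8) = 1.
Since 1 divides 4, solutions exist.

Step 2: Find a particular solution using extended Euclidean algorithm.
We get u₀ = 4, v₀ = -4.
Check: 9*4 + 8*-4 = 4 = 4 ✓

Step 3: Write the general solution.
u = 4 + (8/1)t = 4 + 8t
v = -4 - (9/1)t = -4 - 9t
for any integer t.

u = 4 + 8t, v = -4 - 9t for integer t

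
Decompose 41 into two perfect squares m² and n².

We need to find integers m, n > 0 such that m² + n² = 41.
Trying m = 4: n² = 41 - 4² = 41 - 16 = 25
n = 5
Check: 4² + 5² = 16 + 25 = 41 ✓

41 = 4² + 5²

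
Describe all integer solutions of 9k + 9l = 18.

Step 1: Compute gcd(9, 9) = 9.
Since 9 divides 18, solutions exist.

Step 2: Find a particular solution using extended Euclidean algorithm.
We get k₀ = 0, l₀ = 2.
Check: 9*0 + 9*2 = 18 = 18 ✓

Step 3: Write the general solution.
k = 0 + (9/9)t = 0 + 1t
l = 2 - (9/9)t = 2 - 1t
for any integer t.

k = 0 + 1t, l = 2 - 1t for integer t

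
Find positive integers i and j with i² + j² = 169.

We need to find integers i, j > 0 such that i² + j² = 169.
Trying i = 5: j² = 169 - 5² = 169 - 25 = 144
j = 12
Check: 5² + 12² = 25 + 144 = 169 ✓

169 = 5² + 12²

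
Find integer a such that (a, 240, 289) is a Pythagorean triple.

a² = c² - b² = 289² - 240² = 83521 - 57600 = 25921
a = sqrt(25921) = 161

161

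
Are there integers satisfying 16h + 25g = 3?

Step 1: Compute gcd(16, 25).
gcd(16, 25) = 1

Step 2: Check divisibility.
Does 1 divide 3? 3 = 1 x 3, so yes.

By the theorem on linear Diophantine equations, 16h + 25g = 3 has integer solutions if and only if gcd(16, 25) divides 3. Since 1 | 3, solutions exist.

Yes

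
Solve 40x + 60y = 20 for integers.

Step 1: Check solvability.
gcd(40, 60) = 20
Since 20 divides 20, solutions exist.

Step 2: Apply extended Euclidean algorithm to find gcd.
We find integers such that 40*x0 + 60*y0 = 20

Step 3: Scale the particular solution.
Multiply by 20/20 = 1:
x = -1, y = 1

Step 4: Verify.
40*(-1) + 60*(1) = 20 = 20 ✓

x = -1, y = 1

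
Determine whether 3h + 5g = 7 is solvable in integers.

Step 1: Compute gcd(3, 5).
gcd(3, 5) = 1

Step 2: Check divisibility.
Does 1 divide 7? 7 = 1 x 7, so yes.

By the theorem on linear Diophantine equations, 3h + 5g = 7 has integer solutions if and only if gcd(3, 5) divides 7. Since 1 | 7, solutions exist.

Yes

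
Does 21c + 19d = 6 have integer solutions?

Step 1: Compute gcd(21, 19).
gcd(21, 19) = 1

Step 2: Check divisibility.
Does 1 divide 6? 6 = 1 x 6, so yes.

By the theorem on linear Diophantine equations, 21c + 19d = 6 has integer solutions if and only if gcd(21, 19) divides 6. Since 1 | 6, solutions exist.

Yes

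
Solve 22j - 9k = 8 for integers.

Step 1: Check solvability.
gcd(22, 9) = 1
Since 1 divides 8, solutions exist.

Step 2: Apply extended Euclidean algorithm to find gcd.
We find integers such that 22*x0 + 9*y0 = 1

Step 3: Scale the particular solution.
Multiply by 8/1 = 8:
j = -16, k = -40

Step 4: Verify.
22*(-16) - 9*(-40) = 8 = 8 ✓

j = -16, k = -40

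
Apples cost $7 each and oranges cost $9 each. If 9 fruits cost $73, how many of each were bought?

Let a = apples, o = oranges.
a + o = 9
7a + 9o = 73
Substitute o = 9 - a:
7a + 9(9 - a) = 73
(7 - 9)a = 73 - 81
-2a = -8
a = 4, o = 9 - 4 = 5

Apples: 4, Oranges: 5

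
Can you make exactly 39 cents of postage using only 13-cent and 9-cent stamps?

We need non-negative x, y with 13x + 9y = 39.
gcd(13, 9) = 1 divides 39, so integer solutions exist.
Search for a non-negative one: x = 3 gives 9y = 39 - 39 = 0, so y = 0.
Check: 13·3 + 9·0 = 39 ✓

Yes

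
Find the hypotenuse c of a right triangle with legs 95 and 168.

c² = a² + b² = 95² + 168² = 9025 + 28224 = 37249
c = 193

193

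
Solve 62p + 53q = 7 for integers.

Step 1: Check solvability.
gcd(62, 53) = 1
Since 1 divides 7, solutions exist.

Step 2: Apply extended Euclidean algorithm to find gcd.
We find integers such that 62*x0 + 53*y0 = 1

Step 3: Scale the particular solution.
Multiply by 7/1 = 7:
p = 42, q = -49

Step 4: Verify.
62*(42) + 53*(-49) = 7 = 7 ✓

p = 42, q = -49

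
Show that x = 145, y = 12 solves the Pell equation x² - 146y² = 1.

Compute x² = 145² = 21025
Compute 146y² = 146·12² = 146·144 = 21024
x² - 146y² = 21025 - 21024 = 1
Since this equals 1, (145, 12) is a solution.

Yes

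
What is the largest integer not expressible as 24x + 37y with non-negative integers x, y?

For two coprime denominations a and b, the Frobenius number (largest value not representable as a non-negative combination) is ab - a - b.
Here gcd(24, 37) = 1, so they are coprime.
F(24, 37) = 24·37 - 24 - 37 = 888 - 61 = 827

827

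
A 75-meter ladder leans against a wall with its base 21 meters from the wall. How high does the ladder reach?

The ladder, wall, and ground form a right triangle with hypotenuse 75 and one leg 21.
By the Pythagorean theorem: h² = 75² - 21² = 5625 - 441 = 5184
h = √5184 = 72 meters

72 meters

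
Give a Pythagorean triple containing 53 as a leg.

We need the other leg and hypotenuse such that 53² + x² = c².
Take x = 1404, c = 1405: 53² + 1404² = 2809 + 1971216 = 1974025 = 1405² ✓
Triple: (53, 1404, 1405)

(53, 1404, 1405)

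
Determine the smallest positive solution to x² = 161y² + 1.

We seek the smallest positive integers (x, y) with x² - 161y² = 1, i.e., x² = 161y² + 1.
Try successive y values:
y = 1: x² = 161·1² + 1 = 162, not a perfect square
y = 2: x² = 161·2² + 1 = 645, not a perfect square
y = 3: x² = 161·3² + 1 = 1450, not a perfect square
... continuing the search (or via continued fractions) ...
y = 928: x² = 161·928² + 1 = 138650625, x = 11775 ✓

Verify: 11775² - 161·928² = 138650625 - 138650624 = 1 ✓

x = 11775, y = 928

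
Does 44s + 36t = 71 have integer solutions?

Step 1: Compute gcd(44, 36).
gcd(44, 36) = 4

Step 2: Check divisibility.
Does 4 divide 71? 71 = 4 x 17 + 3, so no.

By the theorem on linear Diophantine equations, 44s + 36t = 71 has integer solutions if and only if gcd(44, 36) divides 71. Since 4 does not divide 71, no solutions exist.

No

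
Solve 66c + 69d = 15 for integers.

Step 1: Check solvability.
gcd(66, 69) = 3
Since 3 divides 15, solutions exist.

Step 2: Apply extended Euclidean algorithm to find gcd.
We find integers such that 66*x0 + 69*y0 = 3

Step 3: Scale the particular solution.
Multiply by 15/3 = 5:
c = -5, d = 5

Step 4: Verify.
66*(-5) + 69*(5) = 15 = 15 ✓

c = -5, d = 5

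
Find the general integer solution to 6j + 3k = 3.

Step 1: Compute gcd(6, 3) = 3.
Since 3 divides 3, solutions exist.

Step 2: Find a particular solution using extended Euclidean algorithm.
We get j₀ = 0, k₀ = 1.
Check: 6*0 + 3*1 = 3 = 3 ✓

Step 3: Write the general solution.
j = 0 + (3/3)t = 0 + 1t
k = 1 - (6/3)t = 1 - 2t
for any integer t.

j = 0 + 1t, k = 1 - 2t for integer t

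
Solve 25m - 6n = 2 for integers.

Step 1: Check solvability.
gcd(25, 6) = 1
Since 1 divides 2, solutions exist.

Step 2: Apply extended Euclidean algorithm to find gcd.
We find integers such that 25*x0 + 6*y0 = 1

Step 3: Scale the particular solution.
Multiply by 2/1 = 2:
m = 2, n = 8

Step 4: Verify.
25*(2) - 6*(8) = 2 = 2 ✓

m = 2, n = 8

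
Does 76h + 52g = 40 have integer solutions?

Step 1: Compute gcd(76, 52).
gcd(76, 52) = 4

Step 2: Check divisibility.
Does 4 divide 40? 40 = 4 x 10, so yes.

By the theorem on linear Diophantine equations, 76h + 52g = 40 has integer solutions if and only if gcd(76, 52) divides 40. Since 4 | 40, solutions exist.

Yes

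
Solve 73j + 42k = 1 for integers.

Step 1: Check solvability.
gcd(73, 42) = 1
Since 1 divides 1, solutions exist.

Step 2: Apply extended Euclidean algorithm to find gcd.
We find integers such that 73*x0 + 42*y0 = 1

Step 3: Scale the particular solution.
Multiply by 1/1 = 1:
j = 19, k = -33

Step 4: Verify.
73*(19) + 42*(-33) = 1 = 1 ✓

j = 19, k = -33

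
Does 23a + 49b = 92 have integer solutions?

Step 1: Compute gcd(23, 49).
gcd(23, 49) = 1

Step 2: Check divisibility.
Does 1 divide 92? 92 = 1 x 92, so yes.

By the theorem on linear Diophantine equations, 23a + 49b = 92 has integer solutions if and only if gcd(23, 49) divides 92. Since 1 | 92, solutions exist.

Yes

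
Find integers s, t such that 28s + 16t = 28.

Step 1: Check solvability.
gcd(28, 16) = 4
Since 4 divides 28, solutions exist.

Step 2: Apply extended Euclidean algorithm to find gcd.
We find integers such that 28*x0 + 16*y0 = 4

Step 3: Scale the particular solution.
Multiply by 28/4 = 7:
s = -7, t = 14

Step 4: Verify.
28*(-7) + 16*(14) = 28 = 28 ✓

s = -7, t = 14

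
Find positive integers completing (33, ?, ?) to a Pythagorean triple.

We need the other leg and hypotenuse such that 33² + x² = c².
Take x = 544, c = 545: 33² + 544² = 1089 + 295936 = 297025 = 545² ✓
Triple: (33, 544, 545)

(33, 544, 545)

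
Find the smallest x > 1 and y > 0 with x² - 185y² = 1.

We seek the smallest positive integers (x, y) with x² - 185y² = 1, i.e., x² = 185y² + 1.
Try successive y values:
y = 1: x² = 185·1² + 1 = 186, not a perfect square
y = 2: x² = 185·2² + 1 = 741, not a perfect square
y = 3: x² = 185·3² + 1 = 1666, not a perfect square
... continuing the search (or via continued fractions) ...
y = 680: x² = 185·680² + 1 = 85544001, x = 9249 ✓

Verify: 9249² - 185·680² = 85544001 - 85544000 = 1 ✓

x = 9249, y = 680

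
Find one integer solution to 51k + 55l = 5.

Step 1: Check solvability.
gcd(51, 55) = 1
Since 1 divides 5, solutions exist.

Step 2: Apply extended Euclidean algorithm to find gcd.
We find integers such that 51*x0 + 55*y0 = 1

Step 3: Scale the particular solution.
Multiply by 5/1 = 5:
k = -70, l = 65

Step 4: Verify.
51*(-70) + 55*(65) = 5 = 5 ✓

k = -70, l = 65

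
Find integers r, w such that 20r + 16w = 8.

Step 1: Check solvability.
gcd(20, 16) = 4
Since 4 divides 8, solutions exist.

Step 2: Apply extended Euclidean algorithm to find gcd.
We find integers such that 20*x0 + 16*y0 = 4

Step 3: Scale the particular solution.
Multiply by 8/4 = 2:
r = 2, w = -2

Step 4: Verify.
20*(2) + 16*(-2) = 8 = 8 ✓

r = 2, w = -2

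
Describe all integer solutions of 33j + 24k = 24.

Step 1: Compute gcd(33, 24) = 3.
Since 3 divides 24, solutions exist.

Step 2: Find a particular solution using extended Euclidean algorithm.
We get j₀ = 24, k₀ = -32.
Check: 33*24 + 24*-32 = 24 = 24 ✓

Step 3: Write the general solution.
j = 24 + (24/3)t = 24 + 8t
k = -32 - (33/3)t = -32 - 11t
for any integer t.

j = 24 + 8t, k = -32 - 11t for integer t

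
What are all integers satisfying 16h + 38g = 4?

Step 1: Compute gcd(16, 38) = 2.
Since 2 divides 4, solutions exist.

Step 2: Find a particular solution using extended Euclidean algorithm.
We get h₀ = -14, g₀ = 6.
Check: 16*-14 + 38*6 = 4 = 4 ✓

Step 3: Write the general solution.
h = -14 + (38/2)t = -14 + 19t
g = 6 - (16/2)t = 6 - 8t
for any integer t.

h = -14 + 19t, g = 6 - 8t for integer t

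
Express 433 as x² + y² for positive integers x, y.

We need to find integers x, y > 0 such that x² + y² = 433.
Trying x = 12: y² = 433 - 12² = 433 - 144 = 289
y = 17
Check: 12² + 17² = 144 + 289 = 433 ✓

433 = 12² + 17²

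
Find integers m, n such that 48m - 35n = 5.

Step 1: Check solvability.
gcd(48, 35) = 1
Since 1 divides 5, solutions exist.

Step 2: Apply extended Euclidean algorithm to find gcd.
We find integers such that 48*x0 + 35*y0 = 1

Step 3: Scale the particular solution.
Multiply by 5/1 = 5:
m = -40, n = -55

Step 4: Verify.
48*(-40) - 35*(-55) = 5 = 5 ✓

m = -40, n = -55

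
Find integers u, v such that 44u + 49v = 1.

Step 1: Check solvability.
gcd(44, 49) = 1
Since 1 divides 1, solutions exist.

Step 2: Apply extended Euclidean algorithm to find gcd.
We find integers such that 44*x0 + 49*y0 = 1

Step 3: Scale the particular solution.
Multiply by 1/1 = 1:
u = -10, v = 9

Step 4: Verify.
44*(-10) + 49*(9) = 1 = 1 ✓

u = -10, v = 9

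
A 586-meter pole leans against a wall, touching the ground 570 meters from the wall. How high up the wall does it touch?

The ladder, wall, and ground form a right triangle with hypotenuse 586 and one leg 570.
By the Pythagorean theorem: h² = 586² - 570² = 343396 - 324900 = 18496
h = √18496 = 136 meters

136 meters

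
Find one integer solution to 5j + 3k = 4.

Step 1: Check solvability.
gcd(5, 3) = 1
Since 1 divides 4, solutions exist.

Step 2: Apply extended Euclidean algorithm to find gcd.
We find integers such that 5*x0 + 3*y0 = 1

Step 3: Scale the particular solution.
Multiply by 4/1 = 4:
j = -4, k = 8

Step 4: Verify.
5*(-4) + 3*(8) = 4 = 4 ✓

j = -4, k = 8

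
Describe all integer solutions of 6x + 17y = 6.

Step 1: Compute gcd(6, 17) = 1.
Since 1 divides 6, solutions exist.

Step 2: Find a particular solution using extended Euclidean algorithm.
We get x₀ = 18, y₀ = -6.
Check: 6*18 + 17*-6 = 6 = 6 ✓

Step 3: Write the general solution.
x = 18 + (17/1)t = 18 + 17t
y = -6 - (6/1)t = -6 - 6t
for any integer t.

x = 18 + 17t, y = -6 - 6t for integer t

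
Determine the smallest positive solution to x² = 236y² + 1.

We seek the smallest positive integers (x, y) with x² - 236y² = 1, i.e., x² = 236y² + 1.
Try successive y values:
y = 1: x² = 236·1² + 1 = 237, not a perfect square
y = 2: x² = 236·2² + 1 = 945, not a perfect square
y = 3: x² = 236·3² + 1 = 2125, not a perfect square
... continuing the search (or via continued fractions) ...
y = 36570: x² = 236·36570² + 1 = 315618116401, x = 561799 ✓

Verify: 561799² - 236·36570² = 315618116401 - 315618116400 = 1 ✓

x = 561799, y = 36570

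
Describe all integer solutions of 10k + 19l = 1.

Step 1: Compute gcd(10, 19) = 1.
Since 1 divides 1, solutions exist.

Step 2: Find a particular solution using extended Euclidean algorithm.
We get k₀ = 2, l₀ = -1.
Check: 10*2 + 19*-1 = 1 = 1 ✓

Step 3: Write the general solution.
k = 2 + (19/1)t = 2 + 19t
l = -1 - (10/1)t = -1 - 10t
for any integer t.

k = 2 + 19t, l = -1 - 10t for integer t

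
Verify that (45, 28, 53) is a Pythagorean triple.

Compute a² + b² = 45² + 28² = 2025 + 784 = 2809
Compute c² = 53² = 2809
Since 2809 = 2809, confirmed.

Yes, it is a Pythagorean triple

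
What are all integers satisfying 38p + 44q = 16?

Step 1: Compute gcd(38, 44) = 2.
Since 2 divides 16, solutions exist.

Step 2: Find a particular solution using extended Euclidean algorithm.
We get p₀ = 56, q₀ = -48.
Check: 38*56 + 44*-48 = 16 = 16 ✓

Step 3: Write the general solution.
p = 56 + (44/2)t = 56 + 22t
q = -48 - (38/2)t = -48 - 19t
for any integer t.

p = 56 + 22t, q = -48 - 19t for integer t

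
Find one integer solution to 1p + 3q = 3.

Step 1: Check solvability.
gcd(1, 3) = 1
Since 1 divides 3, solutions exist.

Step 2: Apply extended Euclidean algorithm to find gcd.
We find integers such that 1*x0 + 3*y0 = 1

Step 3: Scale the particular solution.
Multiply by 3/1 = 3:
p = 3, q = 0

Step 4: Verify.
1*(3) + 3*(0) = 3 = 3 ✓

p = 3, q = 0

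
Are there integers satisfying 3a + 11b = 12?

Step 1: Compute gcd(3, 11).
gcd(3, 11) = 1

Step 2: Check divisibility.
Does 1 divide 12? 12 = 1 x 12, so yes.

By the theorem on linear Diophantine equations, 3a + 11b = 12 has integer solutions if and only if gcd(3, 11) divides 12. Since 1 | 12, solutions exist.

Yes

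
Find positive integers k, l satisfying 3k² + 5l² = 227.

Try small values of k and check whether (227 - 3k²)/5 is a perfect square.
k = 7: 3·7² = 147, so 5l² = 227 - 147 = 80, giving l² = 16, l = 4.
Check: 3·7² + 5·4² = 147 + 80 = 227 ✓

k = 7, l = 4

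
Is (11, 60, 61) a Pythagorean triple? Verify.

Compute a² + b² = 11² + 60² = 121 + 3600 = 3721
Compute c² = 61² = 3721
Since 3721 = 3721, confirmed.

Yes, it is a Pythagorean triple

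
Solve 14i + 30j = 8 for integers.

Step 1: Check solvability.
gcd(14, 30) = 2
Since 2 divides 8, solutions exist.

Step 2: Apply extended Euclidean algorithm to find gcd.
We find integers such that 14*x0 + 30*y0 = 2

Step 3: Scale the particular solution.
Multiply by 8/2 = 4:
i = -8, j = 4

Step 4: Verify.
14*(-8) + 30*(4) = 8 = 8 ✓

i = -8, j = 4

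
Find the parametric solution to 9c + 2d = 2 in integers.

Step 1: Compute gcd(9, 2) = 1.
Since 1 divides 2, solutions exist.

Step 2: Find a particular solution using extended Euclidean algorithm.
We get c₀ = 2, d₀ = -8.
Check: 9*2 + 2*-8 = 2 = 2 ✓

Step 3: Write the general solution.
c = 2 + (2/1)t = 2 + 2t
d = -8 - (9/1)t = -8 - 9t
for any integer t.

c = 2 + 2t, d = -8 - 9t for integer t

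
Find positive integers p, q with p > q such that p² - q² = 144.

Factor: p² - q² = (p+q)(p-q) = 144.
We need two factors of 144 with the same parity.
Use p+q = 72 and p-q = 2 (product 72·2 = 144).
Adding: 2p = 74, so p = 37.
Subtracting: 2q = 70, so q = 35.
Check: 37² - 35² = 1369 - 1225 = 144 ✓

p = 37, q = 35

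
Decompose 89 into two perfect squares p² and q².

We need to find integers p, q > 0 such that p² + q² = 89.
Trying p = 5: q² = 89 - 5² = 89 - 25 = 64
q = 8
Check: 5² + 8² = 25 + 64 = 89 ✓

89 = 5² + 8²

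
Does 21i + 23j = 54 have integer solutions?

Step 1: Compute gcd(21, 23).
gcd(21, 23) = 1

Step 2: Check divisibility.
Does 1 divide 54? 54 = 1 x 54, so yes.

By the theorem on linear Diophantine equations, 21i + 23j = 54 has integer solutions if and only if gcd(21, 23) divides 54. Since 1 | 54, solutions exist.

Yes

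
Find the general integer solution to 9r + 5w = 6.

Step 1: Compute gcd(9, 5) = 1.
Since 1 divides 6, solutions exist.

Step 2: Find a particular solution using extended Euclidean algorithm.
We get r₀ = -6, w₀ = 12.
Check: 9*-6 + 5*12 = 6 = 6 ✓

Step 3: Write the general solution.
r = -6 + (5/1)t = -6 + 5t
w = 12 - (9/1)t = 12 - 9t
for any integer t.

r = -6 + 5t, w = 12 - 9t for integer t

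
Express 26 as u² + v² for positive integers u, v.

We need to find integers u, v > 0 such that u² + v² = 26.
Trying u = 1: v² = 26 - 1² = 26 - 1 = 25
v = 5
Check: 1² + 5² = 1 + 25 = 26 ✓

26 = 1² + 5²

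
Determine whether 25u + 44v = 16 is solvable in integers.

Step 1: Compute gcd(25, 44).
gcd(25, 44) = 1

Step 2: Check divisibility.
Does 1 divide 16? 16 = 1 x 16, so yes.

By the theorem on linear Diophantine equations, 25u + 44v = 16 has integer solutions if and only if gcd(25, 44) divides 16. Since 1 | 16, solutions exist.

Yes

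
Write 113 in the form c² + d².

We need to find integers c, d > 0 such that c² + d² = 113.
Trying c = 7: d² = 113 - 7² = 113 - 49 = 64
d = 8
Check: 7² + 8² = 49 + 64 = 113 ✓

113 = 7² + 8²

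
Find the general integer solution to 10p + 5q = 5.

Step 1: Compute gcd(10, 5) = 5.
Since 5 divides 5, solutions exist.

Step 2: Find a particular solution using extended Euclidean algorithm.
We get p₀ = 0, q₀ = 1.
Check: 10*0 + 5*1 = 5 = 5 ✓

Step 3: Write the general solution.
p = 0 + (5/5)t = 0 + 1t
q = 1 - (10/5)t = 1 - 2t
for any integer t.

p = 0 + 1t, q = 1 - 2t for integer t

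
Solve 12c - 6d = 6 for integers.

Step 1: Check solvability.
gcd(12, 6) = 6
Since 6 divides 6, solutions exist.

Step 2: Apply extended Euclidean algorithm to find gcd.
We find integers such that 12*x0 + 6*y0 = 6

Step 3: Scale the particular solution.
Multiply by 6/6 = 1:
c = 0, d = -1

Step 4: Verify.
12*(0) - 6*(-1) = 6 = 6 ✓

c = 0, d = -1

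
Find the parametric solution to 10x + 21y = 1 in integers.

Step 1: Compute gcd(10, 21) = 1.
Since 1 divides 1, solutions exist.

Step 2: Find a particular solution using extended Euclidean algorithm.
We get x₀ = -2, y₀ = 1.
Check: 10*-2 + 21*1 = 1 = 1 ✓

Step 3: Write the general solution.
x = -2 + (21/1)t = -2 + 21t
y = 1 - (10/1)t = 1 - 10t
for any integer t.

x = -2 + 21t, y = 1 - 10t for integer t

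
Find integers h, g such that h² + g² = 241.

We need to find integers h, g > 0 such that h² + g² = 241.
Trying h = 4: g² = 241 - 4² = 241 - 16 = 225
g = 15
Check: 4² + 15² = 16 + 225 = 241 ✓

241 = 4² + 15²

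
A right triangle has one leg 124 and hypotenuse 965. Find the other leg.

a² = c² - b² = 931225 - 15376 = 915849
a = 957

957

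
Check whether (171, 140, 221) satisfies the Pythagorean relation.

Compute a² + b²:
171² + 140² = 29241 + 19600 = 48841
Compute c²:
221² = 48841
Since 48841 = 48841, it is a Pythagorean triple.

Yes, it is a Pythagorean triple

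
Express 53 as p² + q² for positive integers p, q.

We need to find integers p, q > 0 such that p² + q² = 53.
Trying p = 2: q² = 53 - 2² = 53 - 4 = 49
q = 7
Check: 2² + 7² = 4 + 49 = 53 ✓

53 = 2² + 7²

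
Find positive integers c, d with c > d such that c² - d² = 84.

Factor: c² - d² = (c+d)(c-d) = 84.
We need two factors of 84 with the same parity.
Use c+d = 42 and c-d = 2 (product 42·2 = 84).
Adding: 2c = 44, so c = 22.
Subtracting: 2d = 40, so d = 20.
Check: 22² - 20² = 484 - 400 = 84 ✓

c = 22, d = 20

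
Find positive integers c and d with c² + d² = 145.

We need to find integers c, d > 0 such that c² + d² = 145.
Trying c = 1: d² = 145 - 1² = 145 - 1 = 144
d = 12
Check: 1² + 12² = 1 + 144 = 145 ✓

145 = 1² + 12²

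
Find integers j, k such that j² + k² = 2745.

We need to find integers j, k > 0 such that j² + k² = 2745.
Trying j = 12: k² = 2745 - 12² = 2745 - 144 = 2601
k = 51
Check: 12² + 51² = 144 + 2601 = 2745 ✓

2745 = 12² + 51²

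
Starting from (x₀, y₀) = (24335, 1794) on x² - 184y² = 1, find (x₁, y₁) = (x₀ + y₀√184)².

Solutions to x² - Dy² = 1 are generated by powers of (x₀ + y₀√D).
The next solution satisfies x₁ + y₁√184 = (x₀ + y₀√184)², giving:
x₁ = x₀² + 184y₀² = 24335² + 184·1794² = 592192225 + 592192224 = 1184384449
y₁ = 2x₀y₀ = 2·24335·1794 = 87313980

Verify: 1184384449² - 184·87313980² = 1402766523033033601 - 1402766523033033600 = 1 ✓

x = 1184384449, y = 87313980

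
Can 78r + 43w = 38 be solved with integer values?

Step 1: Compute gcd(78, 43).
gcd(78, 43) = 1

Step 2: Check divisibility.
Does 1 divide 38? 38 = 1 x 38, so yes.

By the theorem on linear Diophantine equations, 78r + 43w = 38 has integer solutions if and only if gcd(78, 43) divides 38. Since 1 | 38, solutions exist.

Yes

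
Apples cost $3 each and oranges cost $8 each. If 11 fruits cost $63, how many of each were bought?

Let a = apples, o = oranges.
a + o = 11
3a + 8o = 63
Substitute o = 11 - a:
3a + 8(11 - a) = 63
(3 - 8)a = 63 - 88
-5a = -25
a = 5, o = 11 - 5 = 6

Apples: 5, Oranges: 6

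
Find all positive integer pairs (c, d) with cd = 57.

The positive divisors of 57 are: 1, 3, 19, 57.
Each divisor d gives the pair (d, 57/d):
(1, 57), (3, 19), (19, 3), (57, 1)

(1, 57), (3, 19), (19, 3), (57, 1)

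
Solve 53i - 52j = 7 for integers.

Step 1: Check solvability.
gcd(53, 52) = 1
Since 1 divides 7, solutions exist.

Step 2: Apply extended Euclidean algorithm to find gcd.
We find integers such that 53*x0 + 52*y0 = 1

Step 3: Scale the particular solution.
Multiply by 7/1 = 7:
i = 7, j = 7

Step 4: Verify.
53*(7) - 52*(7) = 7 = 7 ✓

i = 7, j = 7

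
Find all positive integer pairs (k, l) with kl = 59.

The positive divisors of 59 are: 1, 59.
Each divisor d gives the pair (d, 59/d):
(1, 59), (59, 1)

(1, 59), (59, 1)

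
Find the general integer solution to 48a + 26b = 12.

Step 1: Compute gcd(48, 26) = 2.
Since 2 divides 12, solutions exist.

Step 2: Find a particular solution using extended Euclidean algorithm.
We get a₀ = 36, b₀ = -66.
Check: 48*36 + 26*-66 = 12 = 12 ✓

Step 3: Write the general solution.
a = 36 + (26/2)t = 36 + 13t
b = -66 - (48/2)t = -66 - 24t
for any integer t.

a = 36 + 13t, b = -66 - 24t for integer t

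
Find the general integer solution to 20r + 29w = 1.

Step 1: Compute gcd(20, 29) = 1.
Since 1 divides 1, solutions exist.

Step 2: Find a particular solution using extended Euclidean algorithm.
We get r₀ = -13, w₀ = 9.
Check: 20*-13 + 29*9 = 1 = 1 ✓

Step 3: Write the general solution.
r = -13 + (29/1)t = -13 + 29t
w = 9 - (20/1)t = 9 - 20t
for any integer t.

r = -13 + 29t, w = 9 - 20t for integer t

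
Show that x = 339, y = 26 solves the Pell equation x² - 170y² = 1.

Compute x² = 339² = 114921
Compute 170y² = 170·26² = 170·676 = 114920
x² - 170y² = 114921 - 114920 = 1
Since this equals 1, (339, 26) is a solution.

Yes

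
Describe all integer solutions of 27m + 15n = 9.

Step 1: Compute gcd(27, 15) = 3.
Since 3 divides 9, solutions exist.

Step 2: Find a particular solution using extended Euclidean algorithm.
We get m₀ = -3, n₀ = 6.
Check: 27*-3 + 15*6 = 9 = 9 ✓

Step 3: Write the general solution.
m = -3 + (15/3)t = -3 + 5t
n = 6 - (27/3)t = 6 - 9t
for any integer t.

m = -3 + 5t, n = 6 - 9t for integer t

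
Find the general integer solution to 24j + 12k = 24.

Step 1: Compute gcd(24, 12) = 12.
Since 12 divides 24, solutions exist.

Step 2: Find a particular solution using extended Euclidean algorithm.
We get j₀ = 0, k₀ = 2.
Check: 24*0 + 12*2 = 24 = 24 ✓

Step 3: Write the general solution.
j = 0 + (12/12)t = 0 + 1t
k = 2 - (24/12)t = 2 - 2t
for any integer t.

j = 0 + 1t, k = 2 - 2t for integer t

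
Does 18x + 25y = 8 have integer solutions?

Step 1: Compute gcd(18, 25).
gcd(18, 25) = 1

Step 2: Check divisibility.
Does 1 divide 8? 8 = 1 x 8, so yes.

By the theorem on linear Diophantine equations, 18x + 25y = 8 has integer solutions if and only if gcd(18, 25) divides 8. Since 1 | 8, solutions exist.

Yes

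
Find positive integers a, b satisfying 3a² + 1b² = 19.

Try small values of a and check whether (19 - 3a²)/1 is a perfect square.
a = 1: 3·1² = 3, so 1b² = 19 - 3 = 16, giving b² = 16, b = 4.
Check: 3·1² + 1·4² = 3 + 16 = 19 ✓

a = 1, b = 4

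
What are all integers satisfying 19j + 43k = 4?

Step 1: Compute gcd(19, 43) = 1.
Since 1 divides 4, solutions exist.

Step 2: Find a particular solution using extended Euclidean algorithm.
We get j₀ = -36, k₀ = 16.
Check: 19*-36 + 43*16 = 4 = 4 ✓

Step 3: Write the general solution.
j = -36 + (43/1)t = -36 + 43t
k = 16 - (19/1)t = 16 - 19t
for any integer t.

j = -36 + 43t, k = 16 - 19t for integer t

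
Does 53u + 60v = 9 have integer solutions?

Step 1: Compute gcd(53, 60).
gcd(53, 60) = 1

Step 2: Check divisibility.
Does 1 divide 9? 9 = 1 x 9, so yes.

By the theorem on linear Diophantine equations, 53u + 60v = 9 has integer solutions if and only if gcd(53, 60) divides 9. Since 1 | 9, solutions exist.

Yes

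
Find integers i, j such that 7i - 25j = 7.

Step 1: Check solvability.
gcd(7, 25) = 1
Since 1 divides 7, solutions exist.

Step 2: Apply extended Euclidean algorithm to find gcd.
We find integers such that 7*x0 + 25*y0 = 1

Step 3: Scale the particular solution.
Multiply by 7/1 = 7:
i = -49, j = -14

Step 4: Verify.
7*(-49) - 25*(-14) = 7 = 7 ✓

i = -49, j = -14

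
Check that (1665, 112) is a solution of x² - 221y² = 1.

Compute x² = 1665² = 2772225
Compute 221y² = 221·112² = 221·12544 = 2772224
x² - 221y² = 2772225 - 2772224 = 1
Since this equals 1, (1665, 112) is a solution.

Yes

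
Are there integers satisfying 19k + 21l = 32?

Step 1: Compute gcd(19, 21).
gcd(19, 21) = 1

Step 2: Check divisibility.
Does 1 divide 32? 32 = 1 x 32, so yes.

By the theorem on linear Diophantine equations, 19k + 21l = 32 has integer solutions if and only if gcd(19, 21) divides 32. Since 1 | 32, solutions exist.

Yes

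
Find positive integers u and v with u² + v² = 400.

We need to find integers u, v > 0 such that u² + v² = 400.
Trying u = 12: v² = 400 - 12² = 400 - 144 = 256
v = 16
Check: 12² + 16² = 144 + 256 = 400 ✓

400 = 12² + 16²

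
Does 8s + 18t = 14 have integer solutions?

Step 1: Compute gcd(8, 18).
gcd(8, 18) = 2

Step 2: Check divisibility.
Does 2 divide 14? 14 = 2 x 7, so yes.

By the theorem on linear Diophantine equations, 8s + 18t = 14 has integer solutions if and only if gcd(8, 18) divides 14. Since 2 | 14, solutions exist.

Yes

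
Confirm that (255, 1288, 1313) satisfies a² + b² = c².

Compute a² + b² = 255² + 1288² = 65025 + 1658944 = 1723969
Compute c² = 1313² = 1723969
Since 1723969 = 1723969, confirmed.

Yes, it is a Pythagorean triple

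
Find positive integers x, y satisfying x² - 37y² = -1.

We need x² = 37y² - 1. Try successive y:
y = 1: x² = 37·1² - 1 = 36 = 6² ✓
Check: 6² - 37·1² = 36 - 37 = -1 ✓

x = 6, y = 1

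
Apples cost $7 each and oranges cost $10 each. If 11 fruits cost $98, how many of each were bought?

Let a = apples, o = oranges.
a + o = 11
7a + 10o = 98
Substitute o = 11 - a:
7a + 10(11 - a) = 98
(7 - 10)a = 98 - 110
-3a = -12
a = 4, o = 11 - 4 = 7

Apples: 4, Oranges: 7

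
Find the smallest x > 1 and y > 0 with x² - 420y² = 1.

We seek the smallest positive integers (x, y) with x² - 420y² = 1, i.e., x² = 420y² + 1.
Try successive y values:
y = 1: x² = 420·1² + 1 = 421, not a perfect square
y = 2: x² = 420·2² + 1 = 1681, x = 41 ✓

Verify: 41² - 420·2² = 1681 - 1680 = 1 ✓

x = 41, y = 2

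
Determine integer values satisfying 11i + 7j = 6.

Step 1: Check solvability.
gcd(11, 7) = 1
Since 1 divides 6, solutions exist.

Step 2: Apply extended Euclidean algorithm to find gcd.
We find integers such that 11*x0 + 7*y0 = 1

Step 3: Scale the particular solution.
Multiply by 6/1 = 6:
i = 12, j = -18

Step 4: Verify.
11*(12) + 7*(-18) = 6 = 6 ✓

i = 12, j = -18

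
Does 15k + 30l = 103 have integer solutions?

Step 1: Compute gcd(15, 30).
gcd(15, 30) = 15

Step 2: Check divisibility.
Does 15 divide 103? 103 = 15 x 6 + 13, so no.

By the theorem on linear Diophantine equations, 15k + 30l = 103 has integer solutions if and only if gcd(15, 30) divides 103. Since 15 does not divide 103, no solutions exist.

No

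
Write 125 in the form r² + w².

We need to find integers r, w > 0 such that r² + w² = 125.
Trying r = 2: w² = 125 - 2² = 125 - 4 = 121
w = 11
Check: 2² + 11² = 4 + 121 = 125 ✓

125 = 2² + 11²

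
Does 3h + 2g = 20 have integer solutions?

Step 1: Compute gcd(3, 2).
gcd(3, 2) = 1

Step 2: Check divisibility.
Does 1 divide 20? 20 = 1 x 20, so yes.

By the theorem on linear Diophantine equations, 3h + 2g = 20 has integer solutions if and only if gcd(3, 2) divides 20. Since 1 | 20, solutions exist.

Yes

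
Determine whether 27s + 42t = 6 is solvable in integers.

Step 1: Compute gcd(27, 42).
gcd(27, 42) = 3

Step 2: Check divisibility.
Does 3 divide 6? 6 = 3 x 2, so yes.

By the theorem on linear Diophantine equations, 27s + 42t = 6 has integer solutions if and only if gcd(27, 42) divides 6. Since 3 | 6, solutions exist.

Yes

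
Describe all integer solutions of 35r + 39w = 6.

Step 1: Compute gcd(35, 39) = 1.
Since 1 divides 6, solutions exist.

Step 2: Find a particular solution using extended Euclidean algorithm.
We get r₀ = -60, w₀ = 54.
Check: 35*-60 + 39*54 = 6 = 6 ✓

Step 3: Write the general solution.
r = -60 + (39/1)t = -60 + 39t
w = 54 - (35/1)t = 54 - 35t
for any integer t.

r = -60 + 39t, w = 54 - 35t for integer t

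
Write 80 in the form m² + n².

We need to find integers m, n > 0 such that m² + n² = 80.
Trying m = 4: n² = 80 - 4² = 80 - 16 = 64
n = 8
Check: 4² + 8² = 16 + 64 = 80 ✓

80 = 4² + 8²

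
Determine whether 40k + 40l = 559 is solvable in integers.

Step 1: Compute gcd(40, 40).
gcd(40, 40) = 40

Step 2: Check divisibility.
Does 40 divide 559? 559 = 40 x 13 + 39, so no.

By the theorem on linear Diophantine equations, 40k + 40l = 559 has integer solutions if and only if gcd(40, 40) divides 559. Since 40 does not divide 559, no solutions exist.

No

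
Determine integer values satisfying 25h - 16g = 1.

Step 1: Check solvability.
gcd(25, 16) = 1
Since 1 divides 1, solutions exist.

Step 2: Apply extended Euclidean algorithm to find gcd.
We find integers such that 25*x0 + 16*y0 = 1

Step 3: Scale the particular solution.
Multiply by 1/1 = 1:
h = -7, g = -11

Step 4: Verify.
25*(-7) - 16*(-11) = 1 = 1 ✓

h = -7, g = -11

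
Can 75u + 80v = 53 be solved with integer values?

Step 1: Compute gcd(75, 80).
gcd(75, 80) = 5

Step 2: Check divisibility.
Does 5 divide 53? 53 = 5 x 10 + 3, so no.

By the theorem on linear Diophantine equations, 75u + 80v = 53 has integer solutions if and only if gcd(75, 80) divides 53. Since 5 does not divide 53, no solutions exist.

No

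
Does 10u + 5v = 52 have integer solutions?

Step 1: Compute gcd(10, 5).
gcd(10, 5) = 5

Step 2: Check divisibility.
Does 5 divide 52? 52 = 5 x 10 + 2, so no.

By the theorem on linear Diophantine equations, 10u + 5v = 52 has integer solutions if and only if gcd(10, 5) divides 52. Since 5 does not divide 52, no solutions exist.

No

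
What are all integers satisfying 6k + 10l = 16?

Step 1: Compute gcd(6, 10) = 2.
Since 2 divides 16, solutions exist.

Step 2: Find a particular solution using extended Euclidean algorithm.
We get k₀ = 16, l₀ = -8.
Check: 6*16 + 10*-8 = 16 = 16 ✓

Step 3: Write the general solution.
k = 16 + (10/2)t = 16 + 5t
l = -8 - (6/2)t = -8 - 3t
for any integer t.

k = 16 + 5t, l = -8 - 3t for integer t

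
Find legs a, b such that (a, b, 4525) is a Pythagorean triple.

We need a² + b² = 4525² = 20475625.
Trying: 3315² + 3080² = 10989225 + 9486400 = 20475625 ✓

(3315, 3080, 4525)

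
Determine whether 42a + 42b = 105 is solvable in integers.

Step 1: Compute gcd(42, 42).
gcd(42, 42) = 42

Step 2: Check divisibility.
Does 42 divide 105? 105 = 42 x 2 + 21, so no.

By the theorem on linear Diophantine equations, 42a + 42b = 105 has integer solutions if and only if gcd(42, 42) divides 105. Since 42 does not divide 105, no solutions exist.

No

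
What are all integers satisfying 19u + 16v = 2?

Step 1: Compute gcd(19, 16) = 1.
Since 1 divides 2, solutions exist.

Step 2: Find a particular solution using extended Euclidean algorithm.
We get u₀ = -10, v₀ = 12.
Check: 19*-10 + 16*12 = 2 = 2 ✓

Step 3: Write the general solution.
u = -10 + (16/1)t = -10 + 16t
v = 12 - (19/1)t = 12 - 19t
for any integer t.

u = -10 + 16t, v = 12 - 19t for integer t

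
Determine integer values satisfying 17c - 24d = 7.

Step 1: Check solvability.
gcd(17, 24) = 1
Since 1 divides 7, solutions exist.

Step 2: Apply extended Euclidean algorithm to find gcd.
We find integers such that 17*x0 + 24*y0 = 1

Step 3: Scale the particular solution.
Multiply by 7/1 = 7:
c = -49, d = -35

Step 4: Verify.
17*(-49) - 24*(-35) = 7 = 7 ✓

c = -49, d = -35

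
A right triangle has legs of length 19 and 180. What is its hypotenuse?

c² = a² + b² = 19² + 180² = 361 + 32400 = 32761
c = 181

181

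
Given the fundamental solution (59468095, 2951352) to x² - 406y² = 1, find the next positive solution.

Solutions to x² - Dy² = 1 are generated by powers of (x₀ + y₀√D).
The next solution satisfies x₁ + y₁√406 = (x₀ + y₀√406)², giving:
x₁ = x₀² + 406y₀² = 59468095² + 406·2951352² = 3536454322929025 + 3536454322929024 = 7072908645858049
y₁ = 2x₀y₀ = 2·59468095·2951352 = 351022562228880

Verify: 7072908645858049² - 406·351022562228880² = 50026036712653540405603458086401 - 50026036712653540405603458086400 = 1 ✓

x = 7072908645858049, y = 351022562228880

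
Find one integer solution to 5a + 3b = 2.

Step 1: Check solvability.
gcd(5, 3) = 1
Since 1 divides 2, solutions exist.

Step 2: Apply extended Euclidean algorithm to find gcd.
We find integers such that 5*x0 + 3*y0 = 1

Step 3: Scale the particular solution.
Multiply by 2/1 = 2:
a = -2, b = 4

Step 4: Verify.
5*(-2) + 3*(4) = 2 = 2 ✓

a = -2, b = 4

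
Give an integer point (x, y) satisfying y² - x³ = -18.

Try small integer x values and check whether x³ - 18 is a perfect square.
x = 3: x³ - 18 = 3³ - 18 = 27 - 18 = 9
Is 9 a perfect square? 3² = 9 ✓
So (x, y) = (3, -3) is a solution.

x = 3, y = -3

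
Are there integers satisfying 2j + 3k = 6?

Step 1: Compute gcd(2, 3).
gcd(2, 3) = 1

Step 2: Check divisibility.
Does 1 divide 6? 6 = 1 x 6, so yes.

By the theorem on linear Diophantine equations, 2j + 3k = 6 has integer solutions if and only if gcd(2, 3) divides 6. Since 1 | 6, solutions exist.

Yes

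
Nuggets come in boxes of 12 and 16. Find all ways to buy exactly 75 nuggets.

We need non-negative integers (x, y) with 12x + 16y = 75.
For each x in 0..6, check if 75 - 12x is a non-negative multiple of 16.
No x yields an integer y ≥ 0.

No solution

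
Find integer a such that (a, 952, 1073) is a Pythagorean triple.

a² = c² - b² = 1073² - 952² = 1151329 - 906304 = 245025
a = sqrt(245025) = 495

495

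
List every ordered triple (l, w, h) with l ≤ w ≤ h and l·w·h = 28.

Iterate l from 1 to ⌊28^(1/3)⌋. For each l dividing 28, iterate w ≥ l with w dividing 28/l, and set h = 28/(l·w).
Triples found (4): (1×1×28), (1×2×14), (1×4×7), (2×2×7)

(1×1×28), (1×2×14), (1×4×7), (2×2×7)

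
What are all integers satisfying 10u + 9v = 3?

Step 1: Compute gcd(10, 9) = 1.
Since 1 divides 3, solutions exist.

Step 2: Find a particular solution using extended Euclidean algorithm.
We get u₀ = 3, v₀ = -3.
Check: 10*3 + 9*-3 = 3 = 3 ✓

Step 3: Write the general solution.
u = 3 + (9/1)t = 3 + 9t
v = -3 - (10/1)t = -3 - 10t
for any integer t.

u = 3 + 9t, v = -3 - 10t for integer t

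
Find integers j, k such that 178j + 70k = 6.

Step 1: Check solvability.
gcd(178, 70) = 2
Since 2 divides 6, solutions exist.

Step 2: Apply extended Euclidean algorithm to find gcd.
We find integers such that 178*x0 + 70*y0 = 2

Step 3: Scale the particular solution.
Multiply by 6/2 = 3:
j = -33, k = 84

Step 4: Verify.
178*(-33) + 70*(84) = 6 = 6 ✓

j = -33, k = 84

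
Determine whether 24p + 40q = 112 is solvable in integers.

Step 1: Compute gcd(24, 40).
gcd(24, 40) = 8

Step 2: Check divisibility.
Does 8 divide 112? 112 = 8 x 14, so yes.

By the theorem on linear Diophantine equations, 24p + 40q = 112 has integer solutions if and only if gcd(24, 40) divides 112. Since 8 | 112, solutions exist.

Yes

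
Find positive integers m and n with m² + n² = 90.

We need to find integers m, n > 0 such that m² + n² = 90.
Trying m = 3: n² = 90 - 3² = 90 - 9 = 81
n = 9
Check: 3² + 9² = 9 + 81 = 90 ✓

90 = 3² + 9²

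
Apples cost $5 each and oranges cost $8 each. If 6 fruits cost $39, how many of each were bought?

Let a = apples, o = oranges.
a + o = 6
5a + 8o = 39
Substitute o = 6 - a:
5a + 8(6 - a) = 39
(5 - 8)a = 39 - 48
-3a = -9
a = 3, o = 6 - 3 = 3

Apples: 3, Oranges: 3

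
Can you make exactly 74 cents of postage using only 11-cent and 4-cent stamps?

We need non-negative x, y with 11x + 4y = 74.
gcd(11, 4) = 1 divides 74, so integer solutions exist.
Search for a non-negative one: x = 2 gives 4y = 74 - 22 = 52, so y = 13.
Check: 11·2 + 4·13 = 74 ✓

Yes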